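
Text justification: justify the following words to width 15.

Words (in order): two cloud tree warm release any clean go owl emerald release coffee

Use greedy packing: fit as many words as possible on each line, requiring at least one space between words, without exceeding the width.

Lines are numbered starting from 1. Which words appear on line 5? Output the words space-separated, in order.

Answer: release coffee

Derivation:
Line 1: ['two', 'cloud', 'tree'] (min_width=14, slack=1)
Line 2: ['warm', 'release'] (min_width=12, slack=3)
Line 3: ['any', 'clean', 'go'] (min_width=12, slack=3)
Line 4: ['owl', 'emerald'] (min_width=11, slack=4)
Line 5: ['release', 'coffee'] (min_width=14, slack=1)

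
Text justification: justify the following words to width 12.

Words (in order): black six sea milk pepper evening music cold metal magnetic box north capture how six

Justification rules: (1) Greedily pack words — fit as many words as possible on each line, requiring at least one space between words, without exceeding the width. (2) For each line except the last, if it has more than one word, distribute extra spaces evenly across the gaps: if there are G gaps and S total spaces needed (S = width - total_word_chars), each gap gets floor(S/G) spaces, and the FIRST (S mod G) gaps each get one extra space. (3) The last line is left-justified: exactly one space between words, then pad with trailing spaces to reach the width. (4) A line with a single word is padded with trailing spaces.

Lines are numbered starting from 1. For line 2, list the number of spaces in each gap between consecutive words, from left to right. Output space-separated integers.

Line 1: ['black', 'six'] (min_width=9, slack=3)
Line 2: ['sea', 'milk'] (min_width=8, slack=4)
Line 3: ['pepper'] (min_width=6, slack=6)
Line 4: ['evening'] (min_width=7, slack=5)
Line 5: ['music', 'cold'] (min_width=10, slack=2)
Line 6: ['metal'] (min_width=5, slack=7)
Line 7: ['magnetic', 'box'] (min_width=12, slack=0)
Line 8: ['north'] (min_width=5, slack=7)
Line 9: ['capture', 'how'] (min_width=11, slack=1)
Line 10: ['six'] (min_width=3, slack=9)

Answer: 5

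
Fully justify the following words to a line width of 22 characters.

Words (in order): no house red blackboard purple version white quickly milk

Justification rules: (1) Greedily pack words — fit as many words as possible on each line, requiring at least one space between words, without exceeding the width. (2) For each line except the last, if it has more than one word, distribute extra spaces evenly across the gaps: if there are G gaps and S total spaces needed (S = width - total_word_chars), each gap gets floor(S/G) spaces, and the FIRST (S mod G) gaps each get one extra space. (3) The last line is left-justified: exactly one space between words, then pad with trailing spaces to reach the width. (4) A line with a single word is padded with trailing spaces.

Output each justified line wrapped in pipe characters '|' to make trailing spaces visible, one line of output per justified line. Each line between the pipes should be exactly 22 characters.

Answer: |no      house      red|
|blackboard      purple|
|version  white quickly|
|milk                  |

Derivation:
Line 1: ['no', 'house', 'red'] (min_width=12, slack=10)
Line 2: ['blackboard', 'purple'] (min_width=17, slack=5)
Line 3: ['version', 'white', 'quickly'] (min_width=21, slack=1)
Line 4: ['milk'] (min_width=4, slack=18)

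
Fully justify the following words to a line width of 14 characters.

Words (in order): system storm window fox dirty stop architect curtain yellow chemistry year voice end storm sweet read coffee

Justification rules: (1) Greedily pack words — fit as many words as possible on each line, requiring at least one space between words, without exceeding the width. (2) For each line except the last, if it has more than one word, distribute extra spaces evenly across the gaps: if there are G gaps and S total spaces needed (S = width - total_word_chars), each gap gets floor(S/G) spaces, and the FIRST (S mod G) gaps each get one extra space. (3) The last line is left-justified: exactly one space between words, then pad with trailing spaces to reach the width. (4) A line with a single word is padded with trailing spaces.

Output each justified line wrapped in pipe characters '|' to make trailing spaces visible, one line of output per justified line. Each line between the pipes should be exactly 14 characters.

Line 1: ['system', 'storm'] (min_width=12, slack=2)
Line 2: ['window', 'fox'] (min_width=10, slack=4)
Line 3: ['dirty', 'stop'] (min_width=10, slack=4)
Line 4: ['architect'] (min_width=9, slack=5)
Line 5: ['curtain', 'yellow'] (min_width=14, slack=0)
Line 6: ['chemistry', 'year'] (min_width=14, slack=0)
Line 7: ['voice', 'end'] (min_width=9, slack=5)
Line 8: ['storm', 'sweet'] (min_width=11, slack=3)
Line 9: ['read', 'coffee'] (min_width=11, slack=3)

Answer: |system   storm|
|window     fox|
|dirty     stop|
|architect     |
|curtain yellow|
|chemistry year|
|voice      end|
|storm    sweet|
|read coffee   |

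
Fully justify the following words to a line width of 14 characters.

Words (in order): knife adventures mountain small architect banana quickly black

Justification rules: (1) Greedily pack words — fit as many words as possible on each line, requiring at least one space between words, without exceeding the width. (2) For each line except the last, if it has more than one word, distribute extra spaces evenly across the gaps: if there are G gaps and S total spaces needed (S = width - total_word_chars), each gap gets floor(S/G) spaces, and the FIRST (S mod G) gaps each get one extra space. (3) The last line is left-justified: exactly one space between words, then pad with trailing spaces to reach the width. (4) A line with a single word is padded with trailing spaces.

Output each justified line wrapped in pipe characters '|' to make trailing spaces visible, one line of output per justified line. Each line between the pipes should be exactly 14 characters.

Answer: |knife         |
|adventures    |
|mountain small|
|architect     |
|banana quickly|
|black         |

Derivation:
Line 1: ['knife'] (min_width=5, slack=9)
Line 2: ['adventures'] (min_width=10, slack=4)
Line 3: ['mountain', 'small'] (min_width=14, slack=0)
Line 4: ['architect'] (min_width=9, slack=5)
Line 5: ['banana', 'quickly'] (min_width=14, slack=0)
Line 6: ['black'] (min_width=5, slack=9)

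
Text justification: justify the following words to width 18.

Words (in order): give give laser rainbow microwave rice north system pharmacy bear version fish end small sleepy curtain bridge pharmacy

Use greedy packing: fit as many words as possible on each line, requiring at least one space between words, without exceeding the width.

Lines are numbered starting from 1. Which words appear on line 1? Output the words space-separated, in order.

Line 1: ['give', 'give', 'laser'] (min_width=15, slack=3)
Line 2: ['rainbow', 'microwave'] (min_width=17, slack=1)
Line 3: ['rice', 'north', 'system'] (min_width=17, slack=1)
Line 4: ['pharmacy', 'bear'] (min_width=13, slack=5)
Line 5: ['version', 'fish', 'end'] (min_width=16, slack=2)
Line 6: ['small', 'sleepy'] (min_width=12, slack=6)
Line 7: ['curtain', 'bridge'] (min_width=14, slack=4)
Line 8: ['pharmacy'] (min_width=8, slack=10)

Answer: give give laser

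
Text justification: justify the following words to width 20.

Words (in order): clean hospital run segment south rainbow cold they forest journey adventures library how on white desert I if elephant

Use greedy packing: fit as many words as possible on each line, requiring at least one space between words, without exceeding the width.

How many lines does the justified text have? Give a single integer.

Line 1: ['clean', 'hospital', 'run'] (min_width=18, slack=2)
Line 2: ['segment', 'south'] (min_width=13, slack=7)
Line 3: ['rainbow', 'cold', 'they'] (min_width=17, slack=3)
Line 4: ['forest', 'journey'] (min_width=14, slack=6)
Line 5: ['adventures', 'library'] (min_width=18, slack=2)
Line 6: ['how', 'on', 'white', 'desert'] (min_width=19, slack=1)
Line 7: ['I', 'if', 'elephant'] (min_width=13, slack=7)
Total lines: 7

Answer: 7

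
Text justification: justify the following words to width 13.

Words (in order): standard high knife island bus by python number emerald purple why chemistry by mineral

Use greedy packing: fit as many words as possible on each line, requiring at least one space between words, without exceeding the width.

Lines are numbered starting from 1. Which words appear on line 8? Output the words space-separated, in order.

Answer: mineral

Derivation:
Line 1: ['standard', 'high'] (min_width=13, slack=0)
Line 2: ['knife', 'island'] (min_width=12, slack=1)
Line 3: ['bus', 'by', 'python'] (min_width=13, slack=0)
Line 4: ['number'] (min_width=6, slack=7)
Line 5: ['emerald'] (min_width=7, slack=6)
Line 6: ['purple', 'why'] (min_width=10, slack=3)
Line 7: ['chemistry', 'by'] (min_width=12, slack=1)
Line 8: ['mineral'] (min_width=7, slack=6)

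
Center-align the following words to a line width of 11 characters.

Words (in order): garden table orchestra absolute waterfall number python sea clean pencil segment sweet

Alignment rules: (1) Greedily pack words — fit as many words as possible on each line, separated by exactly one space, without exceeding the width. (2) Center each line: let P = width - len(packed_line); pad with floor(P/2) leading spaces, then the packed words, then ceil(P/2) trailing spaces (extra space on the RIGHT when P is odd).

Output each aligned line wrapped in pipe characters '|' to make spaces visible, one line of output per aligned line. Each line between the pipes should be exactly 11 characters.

Answer: |  garden   |
|   table   |
| orchestra |
| absolute  |
| waterfall |
|  number   |
|python sea |
|   clean   |
|  pencil   |
|  segment  |
|   sweet   |

Derivation:
Line 1: ['garden'] (min_width=6, slack=5)
Line 2: ['table'] (min_width=5, slack=6)
Line 3: ['orchestra'] (min_width=9, slack=2)
Line 4: ['absolute'] (min_width=8, slack=3)
Line 5: ['waterfall'] (min_width=9, slack=2)
Line 6: ['number'] (min_width=6, slack=5)
Line 7: ['python', 'sea'] (min_width=10, slack=1)
Line 8: ['clean'] (min_width=5, slack=6)
Line 9: ['pencil'] (min_width=6, slack=5)
Line 10: ['segment'] (min_width=7, slack=4)
Line 11: ['sweet'] (min_width=5, slack=6)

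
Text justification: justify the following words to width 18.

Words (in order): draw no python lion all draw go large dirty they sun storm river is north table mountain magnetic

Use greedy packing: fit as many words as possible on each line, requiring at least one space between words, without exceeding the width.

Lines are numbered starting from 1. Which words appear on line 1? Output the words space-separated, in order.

Line 1: ['draw', 'no', 'python'] (min_width=14, slack=4)
Line 2: ['lion', 'all', 'draw', 'go'] (min_width=16, slack=2)
Line 3: ['large', 'dirty', 'they'] (min_width=16, slack=2)
Line 4: ['sun', 'storm', 'river', 'is'] (min_width=18, slack=0)
Line 5: ['north', 'table'] (min_width=11, slack=7)
Line 6: ['mountain', 'magnetic'] (min_width=17, slack=1)

Answer: draw no python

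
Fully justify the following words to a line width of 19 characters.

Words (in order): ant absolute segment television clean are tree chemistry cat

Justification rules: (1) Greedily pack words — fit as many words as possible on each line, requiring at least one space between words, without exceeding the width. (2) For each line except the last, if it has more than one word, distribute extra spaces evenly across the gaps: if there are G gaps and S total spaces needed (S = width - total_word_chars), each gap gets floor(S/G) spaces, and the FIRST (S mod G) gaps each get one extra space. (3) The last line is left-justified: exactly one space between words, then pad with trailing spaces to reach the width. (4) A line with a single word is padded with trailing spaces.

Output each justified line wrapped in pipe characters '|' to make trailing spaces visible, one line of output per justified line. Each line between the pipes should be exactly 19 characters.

Line 1: ['ant', 'absolute'] (min_width=12, slack=7)
Line 2: ['segment', 'television'] (min_width=18, slack=1)
Line 3: ['clean', 'are', 'tree'] (min_width=14, slack=5)
Line 4: ['chemistry', 'cat'] (min_width=13, slack=6)

Answer: |ant        absolute|
|segment  television|
|clean    are   tree|
|chemistry cat      |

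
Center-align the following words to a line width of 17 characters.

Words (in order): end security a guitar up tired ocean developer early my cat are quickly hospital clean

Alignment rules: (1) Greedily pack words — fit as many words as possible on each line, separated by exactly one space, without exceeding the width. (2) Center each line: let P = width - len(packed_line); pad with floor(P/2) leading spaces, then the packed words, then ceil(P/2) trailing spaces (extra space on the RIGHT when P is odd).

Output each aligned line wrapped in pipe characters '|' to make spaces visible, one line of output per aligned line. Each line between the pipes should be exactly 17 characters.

Answer: | end security a  |
| guitar up tired |
| ocean developer |
|early my cat are |
|quickly hospital |
|      clean      |

Derivation:
Line 1: ['end', 'security', 'a'] (min_width=14, slack=3)
Line 2: ['guitar', 'up', 'tired'] (min_width=15, slack=2)
Line 3: ['ocean', 'developer'] (min_width=15, slack=2)
Line 4: ['early', 'my', 'cat', 'are'] (min_width=16, slack=1)
Line 5: ['quickly', 'hospital'] (min_width=16, slack=1)
Line 6: ['clean'] (min_width=5, slack=12)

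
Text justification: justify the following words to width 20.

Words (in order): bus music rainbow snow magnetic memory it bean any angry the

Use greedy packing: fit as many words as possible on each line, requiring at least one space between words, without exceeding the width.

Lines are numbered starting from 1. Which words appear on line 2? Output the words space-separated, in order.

Answer: snow magnetic memory

Derivation:
Line 1: ['bus', 'music', 'rainbow'] (min_width=17, slack=3)
Line 2: ['snow', 'magnetic', 'memory'] (min_width=20, slack=0)
Line 3: ['it', 'bean', 'any', 'angry'] (min_width=17, slack=3)
Line 4: ['the'] (min_width=3, slack=17)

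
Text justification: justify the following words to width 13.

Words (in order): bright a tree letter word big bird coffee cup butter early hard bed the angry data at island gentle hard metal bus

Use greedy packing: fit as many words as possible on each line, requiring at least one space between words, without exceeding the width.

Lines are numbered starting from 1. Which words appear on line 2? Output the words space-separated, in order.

Line 1: ['bright', 'a', 'tree'] (min_width=13, slack=0)
Line 2: ['letter', 'word'] (min_width=11, slack=2)
Line 3: ['big', 'bird'] (min_width=8, slack=5)
Line 4: ['coffee', 'cup'] (min_width=10, slack=3)
Line 5: ['butter', 'early'] (min_width=12, slack=1)
Line 6: ['hard', 'bed', 'the'] (min_width=12, slack=1)
Line 7: ['angry', 'data', 'at'] (min_width=13, slack=0)
Line 8: ['island', 'gentle'] (min_width=13, slack=0)
Line 9: ['hard', 'metal'] (min_width=10, slack=3)
Line 10: ['bus'] (min_width=3, slack=10)

Answer: letter word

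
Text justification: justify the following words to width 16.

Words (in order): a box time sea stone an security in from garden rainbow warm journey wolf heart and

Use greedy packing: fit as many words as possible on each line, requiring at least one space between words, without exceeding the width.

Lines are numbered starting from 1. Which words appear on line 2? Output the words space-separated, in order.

Line 1: ['a', 'box', 'time', 'sea'] (min_width=14, slack=2)
Line 2: ['stone', 'an'] (min_width=8, slack=8)
Line 3: ['security', 'in', 'from'] (min_width=16, slack=0)
Line 4: ['garden', 'rainbow'] (min_width=14, slack=2)
Line 5: ['warm', 'journey'] (min_width=12, slack=4)
Line 6: ['wolf', 'heart', 'and'] (min_width=14, slack=2)

Answer: stone an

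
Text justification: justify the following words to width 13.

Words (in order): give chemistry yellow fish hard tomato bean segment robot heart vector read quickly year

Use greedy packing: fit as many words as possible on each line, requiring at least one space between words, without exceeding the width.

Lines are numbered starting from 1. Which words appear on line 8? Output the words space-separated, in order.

Answer: quickly year

Derivation:
Line 1: ['give'] (min_width=4, slack=9)
Line 2: ['chemistry'] (min_width=9, slack=4)
Line 3: ['yellow', 'fish'] (min_width=11, slack=2)
Line 4: ['hard', 'tomato'] (min_width=11, slack=2)
Line 5: ['bean', 'segment'] (min_width=12, slack=1)
Line 6: ['robot', 'heart'] (min_width=11, slack=2)
Line 7: ['vector', 'read'] (min_width=11, slack=2)
Line 8: ['quickly', 'year'] (min_width=12, slack=1)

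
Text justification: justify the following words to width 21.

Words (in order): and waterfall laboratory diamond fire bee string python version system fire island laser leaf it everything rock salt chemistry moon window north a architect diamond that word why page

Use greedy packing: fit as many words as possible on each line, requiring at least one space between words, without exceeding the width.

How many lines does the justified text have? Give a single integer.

Answer: 10

Derivation:
Line 1: ['and', 'waterfall'] (min_width=13, slack=8)
Line 2: ['laboratory', 'diamond'] (min_width=18, slack=3)
Line 3: ['fire', 'bee', 'string'] (min_width=15, slack=6)
Line 4: ['python', 'version', 'system'] (min_width=21, slack=0)
Line 5: ['fire', 'island', 'laser'] (min_width=17, slack=4)
Line 6: ['leaf', 'it', 'everything'] (min_width=18, slack=3)
Line 7: ['rock', 'salt', 'chemistry'] (min_width=19, slack=2)
Line 8: ['moon', 'window', 'north', 'a'] (min_width=19, slack=2)
Line 9: ['architect', 'diamond'] (min_width=17, slack=4)
Line 10: ['that', 'word', 'why', 'page'] (min_width=18, slack=3)
Total lines: 10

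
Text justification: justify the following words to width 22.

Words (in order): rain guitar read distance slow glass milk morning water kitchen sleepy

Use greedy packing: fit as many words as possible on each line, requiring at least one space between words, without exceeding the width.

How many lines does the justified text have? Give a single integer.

Answer: 4

Derivation:
Line 1: ['rain', 'guitar', 'read'] (min_width=16, slack=6)
Line 2: ['distance', 'slow', 'glass'] (min_width=19, slack=3)
Line 3: ['milk', 'morning', 'water'] (min_width=18, slack=4)
Line 4: ['kitchen', 'sleepy'] (min_width=14, slack=8)
Total lines: 4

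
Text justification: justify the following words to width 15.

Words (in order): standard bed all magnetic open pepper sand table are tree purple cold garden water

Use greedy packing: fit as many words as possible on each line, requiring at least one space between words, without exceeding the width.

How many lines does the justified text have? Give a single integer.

Answer: 7

Derivation:
Line 1: ['standard', 'bed'] (min_width=12, slack=3)
Line 2: ['all', 'magnetic'] (min_width=12, slack=3)
Line 3: ['open', 'pepper'] (min_width=11, slack=4)
Line 4: ['sand', 'table', 'are'] (min_width=14, slack=1)
Line 5: ['tree', 'purple'] (min_width=11, slack=4)
Line 6: ['cold', 'garden'] (min_width=11, slack=4)
Line 7: ['water'] (min_width=5, slack=10)
Total lines: 7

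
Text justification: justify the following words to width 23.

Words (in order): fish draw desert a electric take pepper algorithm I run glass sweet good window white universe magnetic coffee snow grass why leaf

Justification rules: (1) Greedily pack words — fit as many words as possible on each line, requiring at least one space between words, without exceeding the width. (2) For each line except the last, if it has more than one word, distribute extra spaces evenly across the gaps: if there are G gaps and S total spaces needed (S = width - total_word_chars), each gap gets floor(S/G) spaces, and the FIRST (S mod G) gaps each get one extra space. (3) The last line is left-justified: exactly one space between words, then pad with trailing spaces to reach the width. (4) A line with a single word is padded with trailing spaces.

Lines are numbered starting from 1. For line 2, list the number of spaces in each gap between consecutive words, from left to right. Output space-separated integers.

Line 1: ['fish', 'draw', 'desert', 'a'] (min_width=18, slack=5)
Line 2: ['electric', 'take', 'pepper'] (min_width=20, slack=3)
Line 3: ['algorithm', 'I', 'run', 'glass'] (min_width=21, slack=2)
Line 4: ['sweet', 'good', 'window', 'white'] (min_width=23, slack=0)
Line 5: ['universe', 'magnetic'] (min_width=17, slack=6)
Line 6: ['coffee', 'snow', 'grass', 'why'] (min_width=21, slack=2)
Line 7: ['leaf'] (min_width=4, slack=19)

Answer: 3 2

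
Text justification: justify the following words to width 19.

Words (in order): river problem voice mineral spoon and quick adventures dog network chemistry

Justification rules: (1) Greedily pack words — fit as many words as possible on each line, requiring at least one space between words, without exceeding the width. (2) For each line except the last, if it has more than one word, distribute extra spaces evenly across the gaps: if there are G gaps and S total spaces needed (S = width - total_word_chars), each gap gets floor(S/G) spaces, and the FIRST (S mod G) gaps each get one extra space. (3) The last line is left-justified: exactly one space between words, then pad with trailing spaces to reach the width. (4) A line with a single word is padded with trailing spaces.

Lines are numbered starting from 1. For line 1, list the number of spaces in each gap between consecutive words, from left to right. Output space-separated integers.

Line 1: ['river', 'problem', 'voice'] (min_width=19, slack=0)
Line 2: ['mineral', 'spoon', 'and'] (min_width=17, slack=2)
Line 3: ['quick', 'adventures'] (min_width=16, slack=3)
Line 4: ['dog', 'network'] (min_width=11, slack=8)
Line 5: ['chemistry'] (min_width=9, slack=10)

Answer: 1 1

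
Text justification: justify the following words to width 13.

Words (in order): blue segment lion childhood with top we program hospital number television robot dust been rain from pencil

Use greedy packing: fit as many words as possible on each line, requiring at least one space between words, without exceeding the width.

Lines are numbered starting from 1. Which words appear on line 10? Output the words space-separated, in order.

Answer: been rain

Derivation:
Line 1: ['blue', 'segment'] (min_width=12, slack=1)
Line 2: ['lion'] (min_width=4, slack=9)
Line 3: ['childhood'] (min_width=9, slack=4)
Line 4: ['with', 'top', 'we'] (min_width=11, slack=2)
Line 5: ['program'] (min_width=7, slack=6)
Line 6: ['hospital'] (min_width=8, slack=5)
Line 7: ['number'] (min_width=6, slack=7)
Line 8: ['television'] (min_width=10, slack=3)
Line 9: ['robot', 'dust'] (min_width=10, slack=3)
Line 10: ['been', 'rain'] (min_width=9, slack=4)
Line 11: ['from', 'pencil'] (min_width=11, slack=2)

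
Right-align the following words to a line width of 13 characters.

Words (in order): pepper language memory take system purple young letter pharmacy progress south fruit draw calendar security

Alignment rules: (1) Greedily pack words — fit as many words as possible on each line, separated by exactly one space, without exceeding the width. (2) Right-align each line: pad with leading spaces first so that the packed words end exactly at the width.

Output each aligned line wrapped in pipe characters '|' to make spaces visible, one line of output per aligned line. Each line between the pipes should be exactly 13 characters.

Line 1: ['pepper'] (min_width=6, slack=7)
Line 2: ['language'] (min_width=8, slack=5)
Line 3: ['memory', 'take'] (min_width=11, slack=2)
Line 4: ['system', 'purple'] (min_width=13, slack=0)
Line 5: ['young', 'letter'] (min_width=12, slack=1)
Line 6: ['pharmacy'] (min_width=8, slack=5)
Line 7: ['progress'] (min_width=8, slack=5)
Line 8: ['south', 'fruit'] (min_width=11, slack=2)
Line 9: ['draw', 'calendar'] (min_width=13, slack=0)
Line 10: ['security'] (min_width=8, slack=5)

Answer: |       pepper|
|     language|
|  memory take|
|system purple|
| young letter|
|     pharmacy|
|     progress|
|  south fruit|
|draw calendar|
|     security|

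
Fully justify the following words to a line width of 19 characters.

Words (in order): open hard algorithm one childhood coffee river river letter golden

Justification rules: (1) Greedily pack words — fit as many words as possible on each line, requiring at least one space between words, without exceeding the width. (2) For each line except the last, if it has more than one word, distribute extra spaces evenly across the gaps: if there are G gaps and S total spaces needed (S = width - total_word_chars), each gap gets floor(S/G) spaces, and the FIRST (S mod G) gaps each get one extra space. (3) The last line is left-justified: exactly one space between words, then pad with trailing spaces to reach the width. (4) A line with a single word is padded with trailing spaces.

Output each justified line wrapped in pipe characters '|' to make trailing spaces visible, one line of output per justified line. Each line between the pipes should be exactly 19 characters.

Line 1: ['open', 'hard', 'algorithm'] (min_width=19, slack=0)
Line 2: ['one', 'childhood'] (min_width=13, slack=6)
Line 3: ['coffee', 'river', 'river'] (min_width=18, slack=1)
Line 4: ['letter', 'golden'] (min_width=13, slack=6)

Answer: |open hard algorithm|
|one       childhood|
|coffee  river river|
|letter golden      |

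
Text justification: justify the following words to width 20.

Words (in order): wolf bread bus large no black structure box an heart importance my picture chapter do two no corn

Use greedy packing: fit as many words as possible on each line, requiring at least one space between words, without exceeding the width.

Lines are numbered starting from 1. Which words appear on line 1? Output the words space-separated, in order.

Answer: wolf bread bus large

Derivation:
Line 1: ['wolf', 'bread', 'bus', 'large'] (min_width=20, slack=0)
Line 2: ['no', 'black', 'structure'] (min_width=18, slack=2)
Line 3: ['box', 'an', 'heart'] (min_width=12, slack=8)
Line 4: ['importance', 'my'] (min_width=13, slack=7)
Line 5: ['picture', 'chapter', 'do'] (min_width=18, slack=2)
Line 6: ['two', 'no', 'corn'] (min_width=11, slack=9)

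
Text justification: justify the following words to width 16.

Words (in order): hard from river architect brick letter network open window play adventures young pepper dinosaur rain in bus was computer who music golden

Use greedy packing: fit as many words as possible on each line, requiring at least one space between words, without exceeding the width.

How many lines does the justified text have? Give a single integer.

Line 1: ['hard', 'from', 'river'] (min_width=15, slack=1)
Line 2: ['architect', 'brick'] (min_width=15, slack=1)
Line 3: ['letter', 'network'] (min_width=14, slack=2)
Line 4: ['open', 'window', 'play'] (min_width=16, slack=0)
Line 5: ['adventures', 'young'] (min_width=16, slack=0)
Line 6: ['pepper', 'dinosaur'] (min_width=15, slack=1)
Line 7: ['rain', 'in', 'bus', 'was'] (min_width=15, slack=1)
Line 8: ['computer', 'who'] (min_width=12, slack=4)
Line 9: ['music', 'golden'] (min_width=12, slack=4)
Total lines: 9

Answer: 9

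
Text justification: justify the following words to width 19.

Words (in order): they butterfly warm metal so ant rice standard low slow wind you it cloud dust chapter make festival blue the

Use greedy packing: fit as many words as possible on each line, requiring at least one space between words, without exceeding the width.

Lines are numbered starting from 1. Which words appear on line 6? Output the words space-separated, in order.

Line 1: ['they', 'butterfly', 'warm'] (min_width=19, slack=0)
Line 2: ['metal', 'so', 'ant', 'rice'] (min_width=17, slack=2)
Line 3: ['standard', 'low', 'slow'] (min_width=17, slack=2)
Line 4: ['wind', 'you', 'it', 'cloud'] (min_width=17, slack=2)
Line 5: ['dust', 'chapter', 'make'] (min_width=17, slack=2)
Line 6: ['festival', 'blue', 'the'] (min_width=17, slack=2)

Answer: festival blue the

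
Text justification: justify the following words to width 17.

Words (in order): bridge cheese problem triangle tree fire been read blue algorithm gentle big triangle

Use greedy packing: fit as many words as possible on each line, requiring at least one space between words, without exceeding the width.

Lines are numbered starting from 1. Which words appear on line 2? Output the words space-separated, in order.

Line 1: ['bridge', 'cheese'] (min_width=13, slack=4)
Line 2: ['problem', 'triangle'] (min_width=16, slack=1)
Line 3: ['tree', 'fire', 'been'] (min_width=14, slack=3)
Line 4: ['read', 'blue'] (min_width=9, slack=8)
Line 5: ['algorithm', 'gentle'] (min_width=16, slack=1)
Line 6: ['big', 'triangle'] (min_width=12, slack=5)

Answer: problem triangle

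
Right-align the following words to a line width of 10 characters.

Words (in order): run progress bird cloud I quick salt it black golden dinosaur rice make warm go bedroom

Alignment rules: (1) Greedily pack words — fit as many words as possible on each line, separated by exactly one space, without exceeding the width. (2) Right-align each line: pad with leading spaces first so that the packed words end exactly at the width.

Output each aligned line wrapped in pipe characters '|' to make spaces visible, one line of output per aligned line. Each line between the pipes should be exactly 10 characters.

Line 1: ['run'] (min_width=3, slack=7)
Line 2: ['progress'] (min_width=8, slack=2)
Line 3: ['bird', 'cloud'] (min_width=10, slack=0)
Line 4: ['I', 'quick'] (min_width=7, slack=3)
Line 5: ['salt', 'it'] (min_width=7, slack=3)
Line 6: ['black'] (min_width=5, slack=5)
Line 7: ['golden'] (min_width=6, slack=4)
Line 8: ['dinosaur'] (min_width=8, slack=2)
Line 9: ['rice', 'make'] (min_width=9, slack=1)
Line 10: ['warm', 'go'] (min_width=7, slack=3)
Line 11: ['bedroom'] (min_width=7, slack=3)

Answer: |       run|
|  progress|
|bird cloud|
|   I quick|
|   salt it|
|     black|
|    golden|
|  dinosaur|
| rice make|
|   warm go|
|   bedroom|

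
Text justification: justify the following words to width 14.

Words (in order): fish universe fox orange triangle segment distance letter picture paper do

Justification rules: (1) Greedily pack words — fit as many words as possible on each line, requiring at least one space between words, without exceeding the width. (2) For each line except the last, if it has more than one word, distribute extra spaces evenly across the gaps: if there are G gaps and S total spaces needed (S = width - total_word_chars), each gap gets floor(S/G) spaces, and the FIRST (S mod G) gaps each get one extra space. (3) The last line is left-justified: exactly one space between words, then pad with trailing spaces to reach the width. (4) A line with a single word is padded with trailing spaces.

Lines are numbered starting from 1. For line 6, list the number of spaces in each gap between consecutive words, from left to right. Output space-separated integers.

Answer: 1

Derivation:
Line 1: ['fish', 'universe'] (min_width=13, slack=1)
Line 2: ['fox', 'orange'] (min_width=10, slack=4)
Line 3: ['triangle'] (min_width=8, slack=6)
Line 4: ['segment'] (min_width=7, slack=7)
Line 5: ['distance'] (min_width=8, slack=6)
Line 6: ['letter', 'picture'] (min_width=14, slack=0)
Line 7: ['paper', 'do'] (min_width=8, slack=6)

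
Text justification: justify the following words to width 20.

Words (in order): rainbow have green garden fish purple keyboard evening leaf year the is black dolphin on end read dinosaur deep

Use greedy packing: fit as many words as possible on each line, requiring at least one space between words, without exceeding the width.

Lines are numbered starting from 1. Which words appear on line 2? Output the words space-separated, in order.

Line 1: ['rainbow', 'have', 'green'] (min_width=18, slack=2)
Line 2: ['garden', 'fish', 'purple'] (min_width=18, slack=2)
Line 3: ['keyboard', 'evening'] (min_width=16, slack=4)
Line 4: ['leaf', 'year', 'the', 'is'] (min_width=16, slack=4)
Line 5: ['black', 'dolphin', 'on', 'end'] (min_width=20, slack=0)
Line 6: ['read', 'dinosaur', 'deep'] (min_width=18, slack=2)

Answer: garden fish purple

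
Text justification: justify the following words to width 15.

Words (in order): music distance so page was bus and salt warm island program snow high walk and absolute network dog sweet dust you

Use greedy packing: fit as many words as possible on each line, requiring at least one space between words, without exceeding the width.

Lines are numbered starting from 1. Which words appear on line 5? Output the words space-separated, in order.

Line 1: ['music', 'distance'] (min_width=14, slack=1)
Line 2: ['so', 'page', 'was', 'bus'] (min_width=15, slack=0)
Line 3: ['and', 'salt', 'warm'] (min_width=13, slack=2)
Line 4: ['island', 'program'] (min_width=14, slack=1)
Line 5: ['snow', 'high', 'walk'] (min_width=14, slack=1)
Line 6: ['and', 'absolute'] (min_width=12, slack=3)
Line 7: ['network', 'dog'] (min_width=11, slack=4)
Line 8: ['sweet', 'dust', 'you'] (min_width=14, slack=1)

Answer: snow high walk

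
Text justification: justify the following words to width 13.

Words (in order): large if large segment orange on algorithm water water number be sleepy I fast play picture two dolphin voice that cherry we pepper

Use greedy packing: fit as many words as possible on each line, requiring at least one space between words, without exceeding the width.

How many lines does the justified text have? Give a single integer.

Answer: 12

Derivation:
Line 1: ['large', 'if'] (min_width=8, slack=5)
Line 2: ['large', 'segment'] (min_width=13, slack=0)
Line 3: ['orange', 'on'] (min_width=9, slack=4)
Line 4: ['algorithm'] (min_width=9, slack=4)
Line 5: ['water', 'water'] (min_width=11, slack=2)
Line 6: ['number', 'be'] (min_width=9, slack=4)
Line 7: ['sleepy', 'I', 'fast'] (min_width=13, slack=0)
Line 8: ['play', 'picture'] (min_width=12, slack=1)
Line 9: ['two', 'dolphin'] (min_width=11, slack=2)
Line 10: ['voice', 'that'] (min_width=10, slack=3)
Line 11: ['cherry', 'we'] (min_width=9, slack=4)
Line 12: ['pepper'] (min_width=6, slack=7)
Total lines: 12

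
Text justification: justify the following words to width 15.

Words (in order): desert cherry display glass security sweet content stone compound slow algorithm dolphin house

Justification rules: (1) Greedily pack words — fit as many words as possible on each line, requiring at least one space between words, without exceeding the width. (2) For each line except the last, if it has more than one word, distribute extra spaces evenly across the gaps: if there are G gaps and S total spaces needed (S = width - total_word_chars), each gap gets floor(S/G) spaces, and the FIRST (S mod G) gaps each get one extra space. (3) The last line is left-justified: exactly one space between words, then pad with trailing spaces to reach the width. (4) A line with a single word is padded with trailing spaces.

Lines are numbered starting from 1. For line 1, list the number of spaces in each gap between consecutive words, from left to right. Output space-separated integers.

Answer: 3

Derivation:
Line 1: ['desert', 'cherry'] (min_width=13, slack=2)
Line 2: ['display', 'glass'] (min_width=13, slack=2)
Line 3: ['security', 'sweet'] (min_width=14, slack=1)
Line 4: ['content', 'stone'] (min_width=13, slack=2)
Line 5: ['compound', 'slow'] (min_width=13, slack=2)
Line 6: ['algorithm'] (min_width=9, slack=6)
Line 7: ['dolphin', 'house'] (min_width=13, slack=2)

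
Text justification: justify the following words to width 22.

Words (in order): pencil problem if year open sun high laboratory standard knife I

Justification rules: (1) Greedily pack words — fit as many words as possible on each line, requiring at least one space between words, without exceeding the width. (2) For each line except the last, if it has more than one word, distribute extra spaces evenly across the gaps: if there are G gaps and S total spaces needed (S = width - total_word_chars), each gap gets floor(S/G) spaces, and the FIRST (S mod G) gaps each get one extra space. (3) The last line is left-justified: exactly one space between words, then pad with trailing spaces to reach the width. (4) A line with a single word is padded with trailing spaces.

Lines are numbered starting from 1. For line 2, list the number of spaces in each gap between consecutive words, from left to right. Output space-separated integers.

Line 1: ['pencil', 'problem', 'if', 'year'] (min_width=22, slack=0)
Line 2: ['open', 'sun', 'high'] (min_width=13, slack=9)
Line 3: ['laboratory', 'standard'] (min_width=19, slack=3)
Line 4: ['knife', 'I'] (min_width=7, slack=15)

Answer: 6 5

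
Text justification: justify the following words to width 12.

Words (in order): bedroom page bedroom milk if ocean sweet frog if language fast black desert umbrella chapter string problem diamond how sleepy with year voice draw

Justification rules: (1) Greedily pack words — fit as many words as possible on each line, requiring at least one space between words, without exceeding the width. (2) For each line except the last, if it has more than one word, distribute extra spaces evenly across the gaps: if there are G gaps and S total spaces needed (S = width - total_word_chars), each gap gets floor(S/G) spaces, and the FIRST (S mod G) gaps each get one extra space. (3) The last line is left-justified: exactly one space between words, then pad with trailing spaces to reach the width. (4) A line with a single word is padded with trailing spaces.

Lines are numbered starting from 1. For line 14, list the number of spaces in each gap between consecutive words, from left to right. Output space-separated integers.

Answer: 3

Derivation:
Line 1: ['bedroom', 'page'] (min_width=12, slack=0)
Line 2: ['bedroom', 'milk'] (min_width=12, slack=0)
Line 3: ['if', 'ocean'] (min_width=8, slack=4)
Line 4: ['sweet', 'frog'] (min_width=10, slack=2)
Line 5: ['if', 'language'] (min_width=11, slack=1)
Line 6: ['fast', 'black'] (min_width=10, slack=2)
Line 7: ['desert'] (min_width=6, slack=6)
Line 8: ['umbrella'] (min_width=8, slack=4)
Line 9: ['chapter'] (min_width=7, slack=5)
Line 10: ['string'] (min_width=6, slack=6)
Line 11: ['problem'] (min_width=7, slack=5)
Line 12: ['diamond', 'how'] (min_width=11, slack=1)
Line 13: ['sleepy', 'with'] (min_width=11, slack=1)
Line 14: ['year', 'voice'] (min_width=10, slack=2)
Line 15: ['draw'] (min_width=4, slack=8)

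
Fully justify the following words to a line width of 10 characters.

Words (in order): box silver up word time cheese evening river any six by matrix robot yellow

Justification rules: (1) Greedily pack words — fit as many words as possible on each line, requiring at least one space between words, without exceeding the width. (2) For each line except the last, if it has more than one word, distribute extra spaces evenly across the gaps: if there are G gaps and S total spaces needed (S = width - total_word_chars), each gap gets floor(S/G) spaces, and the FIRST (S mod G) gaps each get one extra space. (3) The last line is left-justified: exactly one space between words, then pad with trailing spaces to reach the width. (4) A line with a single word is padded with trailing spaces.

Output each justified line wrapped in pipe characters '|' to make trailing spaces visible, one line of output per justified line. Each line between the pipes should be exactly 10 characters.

Line 1: ['box', 'silver'] (min_width=10, slack=0)
Line 2: ['up', 'word'] (min_width=7, slack=3)
Line 3: ['time'] (min_width=4, slack=6)
Line 4: ['cheese'] (min_width=6, slack=4)
Line 5: ['evening'] (min_width=7, slack=3)
Line 6: ['river', 'any'] (min_width=9, slack=1)
Line 7: ['six', 'by'] (min_width=6, slack=4)
Line 8: ['matrix'] (min_width=6, slack=4)
Line 9: ['robot'] (min_width=5, slack=5)
Line 10: ['yellow'] (min_width=6, slack=4)

Answer: |box silver|
|up    word|
|time      |
|cheese    |
|evening   |
|river  any|
|six     by|
|matrix    |
|robot     |
|yellow    |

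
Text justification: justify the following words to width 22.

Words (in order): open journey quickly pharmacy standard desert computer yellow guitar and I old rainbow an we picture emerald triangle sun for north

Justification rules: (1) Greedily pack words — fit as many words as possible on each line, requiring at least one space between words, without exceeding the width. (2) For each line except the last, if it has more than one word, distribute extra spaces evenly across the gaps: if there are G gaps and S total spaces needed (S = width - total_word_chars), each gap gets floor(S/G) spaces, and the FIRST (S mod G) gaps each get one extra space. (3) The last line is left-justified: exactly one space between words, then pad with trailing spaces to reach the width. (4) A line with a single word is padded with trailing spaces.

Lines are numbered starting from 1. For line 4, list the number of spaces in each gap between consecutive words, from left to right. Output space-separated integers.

Line 1: ['open', 'journey', 'quickly'] (min_width=20, slack=2)
Line 2: ['pharmacy', 'standard'] (min_width=17, slack=5)
Line 3: ['desert', 'computer', 'yellow'] (min_width=22, slack=0)
Line 4: ['guitar', 'and', 'I', 'old'] (min_width=16, slack=6)
Line 5: ['rainbow', 'an', 'we', 'picture'] (min_width=21, slack=1)
Line 6: ['emerald', 'triangle', 'sun'] (min_width=20, slack=2)
Line 7: ['for', 'north'] (min_width=9, slack=13)

Answer: 3 3 3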